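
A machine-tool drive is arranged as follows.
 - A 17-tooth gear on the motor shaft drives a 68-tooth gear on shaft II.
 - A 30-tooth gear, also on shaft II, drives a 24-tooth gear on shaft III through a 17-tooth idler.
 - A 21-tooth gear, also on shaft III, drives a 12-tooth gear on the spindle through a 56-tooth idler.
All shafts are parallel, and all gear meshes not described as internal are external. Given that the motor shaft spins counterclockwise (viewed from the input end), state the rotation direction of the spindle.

clockwise

the motor shaft → shaft II: external mesh, 1 reversal → CW.
shaft II → shaft III: driver → idler → driven is 2 external meshes, 2 reversals → CW.
shaft III → the spindle: driver → idler → driven is 2 external meshes, 2 reversals → CW.
5 reversals in total — an odd number — so the spindle turns opposite to the motor shaft.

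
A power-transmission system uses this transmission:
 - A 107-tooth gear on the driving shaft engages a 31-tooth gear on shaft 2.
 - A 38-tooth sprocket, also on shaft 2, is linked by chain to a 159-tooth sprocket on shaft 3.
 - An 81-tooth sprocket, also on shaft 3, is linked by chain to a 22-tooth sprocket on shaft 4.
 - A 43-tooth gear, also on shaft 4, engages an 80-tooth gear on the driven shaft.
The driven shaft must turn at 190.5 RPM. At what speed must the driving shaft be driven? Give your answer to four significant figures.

116.7 RPM

Overall ratio R = 0.28972 × 4.1842 × 0.2716 × 1.8605 = 0.61256.
Required input speed = output speed × R = 190.5 × 0.61256 = 116.69 RPM.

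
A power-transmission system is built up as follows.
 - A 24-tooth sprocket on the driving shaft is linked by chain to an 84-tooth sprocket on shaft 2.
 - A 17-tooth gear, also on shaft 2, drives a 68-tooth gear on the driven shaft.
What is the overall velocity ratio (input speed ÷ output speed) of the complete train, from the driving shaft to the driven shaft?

14

Each stage contributes driven/driver: chain 84/24 = 3.5, gear mesh 68/17 = 4.
Overall: 3.5 × 4 = 14.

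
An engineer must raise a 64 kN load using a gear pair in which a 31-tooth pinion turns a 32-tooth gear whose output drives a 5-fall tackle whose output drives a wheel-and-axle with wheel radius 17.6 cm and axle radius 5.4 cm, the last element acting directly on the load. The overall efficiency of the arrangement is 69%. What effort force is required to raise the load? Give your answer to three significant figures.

5.51 kN

Gear pair MA = 32/31 = 1.0323.
Block-and-tackle MA = number of supporting rope parts = 5.
Wheel-and-axle MA = R/r = 17.6/5.4 = 3.2593.
Combined ideal MA = 1.0323 × 5 × 3.2593 = 16.822.
Actual MA = 16.822 × 0.69 = 11.607.
Effort = load / actual MA = 64 / 11.607 = 5.5138 kN.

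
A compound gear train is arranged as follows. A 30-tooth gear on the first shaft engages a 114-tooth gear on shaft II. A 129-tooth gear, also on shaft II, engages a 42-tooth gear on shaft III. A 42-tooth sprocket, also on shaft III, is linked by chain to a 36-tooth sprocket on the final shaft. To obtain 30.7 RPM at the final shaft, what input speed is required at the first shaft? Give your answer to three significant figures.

32.6 RPM

Overall ratio R = 3.8 × 0.32558 × 0.85714 = 1.0605.
Required input speed = output speed × R = 30.7 × 1.0605 = 32.556 RPM.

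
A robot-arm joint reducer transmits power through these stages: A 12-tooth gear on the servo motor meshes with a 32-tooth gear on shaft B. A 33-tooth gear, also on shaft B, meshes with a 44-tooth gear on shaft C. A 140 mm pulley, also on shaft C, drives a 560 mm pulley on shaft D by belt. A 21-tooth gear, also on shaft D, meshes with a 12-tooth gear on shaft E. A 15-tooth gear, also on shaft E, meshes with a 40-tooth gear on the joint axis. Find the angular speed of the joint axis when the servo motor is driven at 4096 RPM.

189 RPM

Gear mesh: ratio = 32/12 = 2.6667, so shaft B turns at 4096 / 2.6667 = 1536 RPM.
Gear mesh: ratio = 44/33 = 1.3333, so shaft C turns at 1536 / 1.3333 = 1152 RPM.
Belt: ratio = 560/140 = 4, so shaft D turns at 1152 / 4 = 288 RPM.
Gear mesh: ratio = 12/21 = 0.57143, so shaft E turns at 288 / 0.57143 = 504 RPM.
Gear mesh: ratio = 40/15 = 2.6667, so the joint axis turns at 504 / 2.6667 = 189 RPM.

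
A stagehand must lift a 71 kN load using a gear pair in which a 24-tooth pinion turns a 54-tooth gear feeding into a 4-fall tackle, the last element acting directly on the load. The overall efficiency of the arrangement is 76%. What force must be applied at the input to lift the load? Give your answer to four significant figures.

Gear pair MA = 54/24 = 2.25.
Block-and-tackle MA = number of supporting rope parts = 4.
Combined ideal MA = 2.25 × 4 = 9.
Actual MA = 9 × 0.76 = 6.84.
Effort = load / actual MA = 71 / 6.84 = 10.38 kN.

10.38 kN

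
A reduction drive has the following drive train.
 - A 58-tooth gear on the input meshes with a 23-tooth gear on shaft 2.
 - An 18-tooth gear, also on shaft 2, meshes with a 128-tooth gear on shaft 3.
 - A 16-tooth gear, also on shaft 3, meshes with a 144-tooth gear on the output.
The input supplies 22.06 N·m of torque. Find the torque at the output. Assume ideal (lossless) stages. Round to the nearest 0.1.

Gear mesh: ratio = 23/58 = 0.39655; torque at shaft 2 = 22.06 × 0.39655 = 8.7479 N·m.
Gear mesh: ratio = 128/18 = 7.1111; torque at shaft 3 = 8.7479 × 7.1111 = 62.208 N·m.
Gear mesh: ratio = 144/16 = 9; torque at the output = 62.208 × 9 = 559.87 N·m.

559.9 N·m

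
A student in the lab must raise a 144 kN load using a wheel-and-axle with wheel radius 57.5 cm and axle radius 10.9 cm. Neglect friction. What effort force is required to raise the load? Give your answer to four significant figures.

Wheel-and-axle MA = R/r = 57.5/10.9 = 5.2752.
Effort = load / MA = 144 / 5.2752 = 27.297 kN.

27.30 kN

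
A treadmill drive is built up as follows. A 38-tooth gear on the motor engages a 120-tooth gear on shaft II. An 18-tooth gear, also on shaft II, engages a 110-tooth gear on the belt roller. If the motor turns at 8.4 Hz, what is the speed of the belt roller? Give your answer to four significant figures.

0.4353 Hz

Gear mesh: ratio = 120/38 = 3.1579, so shaft II turns at 8.4 / 3.1579 = 2.66 Hz.
Gear mesh: ratio = 110/18 = 6.1111, so the belt roller turns at 2.66 / 6.1111 = 0.43527 Hz.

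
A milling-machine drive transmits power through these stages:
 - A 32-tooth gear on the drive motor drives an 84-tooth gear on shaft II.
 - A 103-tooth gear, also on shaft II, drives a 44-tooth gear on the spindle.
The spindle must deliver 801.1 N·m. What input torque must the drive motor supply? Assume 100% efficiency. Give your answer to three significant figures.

714 N·m

Overall ratio R = 2.625 × 0.42718 = 1.1214.
Input torque = output torque / R = 801.1 / 1.1214 = 714.4 N·m.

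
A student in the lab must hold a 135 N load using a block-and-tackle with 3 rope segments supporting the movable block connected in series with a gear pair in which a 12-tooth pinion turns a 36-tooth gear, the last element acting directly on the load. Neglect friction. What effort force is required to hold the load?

15 N

Block-and-tackle MA = number of supporting rope parts = 3.
Gear pair MA = 36/12 = 3.
Combined ideal MA = 3 × 3 = 9.
Effort = load / MA = 135 / 9 = 15 N.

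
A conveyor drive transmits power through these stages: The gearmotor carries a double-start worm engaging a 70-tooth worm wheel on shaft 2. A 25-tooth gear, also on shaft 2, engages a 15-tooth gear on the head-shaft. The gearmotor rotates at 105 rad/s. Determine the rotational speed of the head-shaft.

5 rad/s

worm 70/2 = 35 → 105/35 = 3 rad/s
gear mesh 15/25 = 0.6 → 3/0.6 = 5 rad/s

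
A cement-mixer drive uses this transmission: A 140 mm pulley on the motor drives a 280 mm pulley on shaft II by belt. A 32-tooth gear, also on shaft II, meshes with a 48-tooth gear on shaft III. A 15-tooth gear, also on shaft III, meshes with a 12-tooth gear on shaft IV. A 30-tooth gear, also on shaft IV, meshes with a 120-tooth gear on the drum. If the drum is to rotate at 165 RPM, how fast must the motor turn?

1584 RPM

Overall ratio R = 2 × 1.5 × 0.8 × 4 = 9.6.
Required input speed = output speed × R = 165 × 9.6 = 1584 RPM.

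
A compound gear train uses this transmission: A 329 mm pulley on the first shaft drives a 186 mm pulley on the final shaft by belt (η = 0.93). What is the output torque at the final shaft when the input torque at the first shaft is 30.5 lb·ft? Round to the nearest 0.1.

Belt: ratio = 186/329 = 0.56535; torque at the final shaft = 30.5 × 0.56535 × 0.93 = 16.036 lb·ft.

16.0 lb·ft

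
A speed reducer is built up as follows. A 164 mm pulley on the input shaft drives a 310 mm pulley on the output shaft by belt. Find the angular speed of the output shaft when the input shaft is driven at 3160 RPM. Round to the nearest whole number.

1672 RPM

belt 310/164 = 1.8902 → 3160/1.8902 = 1671.7 RPM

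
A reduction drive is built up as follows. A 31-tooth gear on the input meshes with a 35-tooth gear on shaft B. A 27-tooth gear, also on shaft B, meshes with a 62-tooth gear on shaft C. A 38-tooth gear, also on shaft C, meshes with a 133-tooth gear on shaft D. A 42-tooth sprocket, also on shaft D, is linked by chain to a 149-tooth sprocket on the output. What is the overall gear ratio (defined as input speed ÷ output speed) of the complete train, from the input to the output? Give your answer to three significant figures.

Each stage contributes driven/driver: gear mesh 35/31 = 1.129, gear mesh 62/27 = 2.2963, gear mesh 133/38 = 3.5, chain 149/42 = 3.5476.
Overall: 1.129 × 2.2963 × 3.5 × 3.5476 = 32.191.

32.2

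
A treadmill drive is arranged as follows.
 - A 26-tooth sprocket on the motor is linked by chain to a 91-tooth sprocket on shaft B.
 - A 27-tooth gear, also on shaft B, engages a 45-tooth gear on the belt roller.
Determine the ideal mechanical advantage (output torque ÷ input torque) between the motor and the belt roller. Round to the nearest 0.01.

Each stage contributes driven/driver: chain 91/26 = 3.5, gear mesh 45/27 = 1.6667.
Overall: 3.5 × 1.6667 = 5.8333.

5.83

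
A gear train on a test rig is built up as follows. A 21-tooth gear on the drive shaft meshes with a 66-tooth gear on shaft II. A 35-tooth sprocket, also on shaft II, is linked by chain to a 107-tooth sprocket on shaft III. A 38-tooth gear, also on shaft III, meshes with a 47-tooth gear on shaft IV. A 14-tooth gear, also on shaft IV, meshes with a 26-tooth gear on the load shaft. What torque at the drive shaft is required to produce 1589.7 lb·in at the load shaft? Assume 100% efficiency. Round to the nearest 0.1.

Overall ratio R = 3.1429 × 3.0571 × 1.2368 × 1.8571 = 22.07.
Input torque = output torque / R = 1589.7 / 22.07 = 72.03 lb·in.

72.0 lb·in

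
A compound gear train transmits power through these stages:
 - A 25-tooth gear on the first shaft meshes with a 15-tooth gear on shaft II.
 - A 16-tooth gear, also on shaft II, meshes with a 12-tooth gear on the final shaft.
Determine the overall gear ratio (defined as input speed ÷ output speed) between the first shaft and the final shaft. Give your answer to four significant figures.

0.4500

Each stage contributes driven/driver: gear mesh 15/25 = 0.6, gear mesh 12/16 = 0.75.
Overall: 0.6 × 0.75 = 0.45.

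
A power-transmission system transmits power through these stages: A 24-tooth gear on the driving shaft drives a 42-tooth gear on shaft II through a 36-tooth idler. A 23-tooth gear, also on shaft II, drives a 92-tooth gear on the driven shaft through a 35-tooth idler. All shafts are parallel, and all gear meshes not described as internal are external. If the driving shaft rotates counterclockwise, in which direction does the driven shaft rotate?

counterclockwise

the driving shaft → shaft II: driver → idler → driven is 2 external meshes, 2 reversals → CCW.
shaft II → the driven shaft: driver → idler → driven is 2 external meshes, 2 reversals → CCW.
4 reversals in total — an even number — so the driven shaft turns the same way as the driving shaft.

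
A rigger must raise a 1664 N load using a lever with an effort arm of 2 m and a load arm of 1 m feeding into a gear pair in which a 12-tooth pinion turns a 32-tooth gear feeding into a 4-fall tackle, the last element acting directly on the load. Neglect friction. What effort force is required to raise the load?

78 N

Lever MA = effort arm / load arm = 2/1 = 2.
Gear pair MA = 32/12 = 2.6667.
Block-and-tackle MA = number of supporting rope parts = 4.
Combined ideal MA = 2 × 2.6667 × 4 = 21.333.
Effort = load / MA = 1664 / 21.333 = 78 N.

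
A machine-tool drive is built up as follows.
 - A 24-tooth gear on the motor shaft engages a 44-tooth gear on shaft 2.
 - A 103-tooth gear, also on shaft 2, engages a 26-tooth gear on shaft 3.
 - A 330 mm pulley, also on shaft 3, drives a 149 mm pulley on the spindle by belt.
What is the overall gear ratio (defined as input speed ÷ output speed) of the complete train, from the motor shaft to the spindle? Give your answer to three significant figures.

0.209

Each stage contributes driven/driver: gear mesh 44/24 = 1.8333, gear mesh 26/103 = 0.25243, belt 149/330 = 0.45152.
Overall: 1.8333 × 0.25243 × 0.45152 = 0.20895.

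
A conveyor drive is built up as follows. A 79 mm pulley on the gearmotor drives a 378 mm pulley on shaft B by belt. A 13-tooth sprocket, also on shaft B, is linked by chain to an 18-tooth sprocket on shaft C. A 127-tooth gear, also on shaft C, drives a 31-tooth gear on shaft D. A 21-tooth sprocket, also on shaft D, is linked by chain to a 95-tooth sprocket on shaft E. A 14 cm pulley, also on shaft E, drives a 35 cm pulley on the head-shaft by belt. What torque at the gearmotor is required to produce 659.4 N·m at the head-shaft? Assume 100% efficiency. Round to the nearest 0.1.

Overall ratio R = 4.7848 × 1.3846 × 0.24409 × 4.5238 × 2.5 = 18.289.
Input torque = output torque / R = 659.4 / 18.289 = 36.054 N·m.

36.1 N·m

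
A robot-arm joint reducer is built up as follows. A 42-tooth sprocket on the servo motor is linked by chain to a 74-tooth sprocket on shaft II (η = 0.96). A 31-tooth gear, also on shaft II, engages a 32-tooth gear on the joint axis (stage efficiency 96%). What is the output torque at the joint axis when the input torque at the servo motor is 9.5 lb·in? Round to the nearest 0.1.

After the chain (74/42): 9.5 × 1.7619 × 0.96 = 16.069 lb·in
After the gear mesh (32/31): 16.069 × 1.0323 × 0.96 = 15.923 lb·in

15.9 lb·in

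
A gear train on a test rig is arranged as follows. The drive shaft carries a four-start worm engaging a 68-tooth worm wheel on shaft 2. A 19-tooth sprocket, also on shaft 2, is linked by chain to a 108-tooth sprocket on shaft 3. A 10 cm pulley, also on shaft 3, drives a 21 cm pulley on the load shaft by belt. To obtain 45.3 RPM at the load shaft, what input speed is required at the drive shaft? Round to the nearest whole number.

Overall ratio R = 17 × 5.6842 × 2.1 = 202.93.
Required input speed = output speed × R = 45.3 × 202.93 = 9192.6 RPM.

9193 RPM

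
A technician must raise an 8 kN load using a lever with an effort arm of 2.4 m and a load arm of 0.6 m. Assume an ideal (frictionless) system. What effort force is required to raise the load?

2 kN

Lever MA = effort arm / load arm = 2.4/0.6 = 4.
Effort = load / MA = 8 / 4 = 2 kN.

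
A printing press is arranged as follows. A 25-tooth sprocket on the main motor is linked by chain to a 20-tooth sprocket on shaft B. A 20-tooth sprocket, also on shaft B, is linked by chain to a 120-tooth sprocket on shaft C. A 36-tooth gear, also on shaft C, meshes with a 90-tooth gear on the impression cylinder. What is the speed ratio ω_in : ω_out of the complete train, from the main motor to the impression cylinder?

Each stage contributes driven/driver: chain 20/25 = 0.8, chain 120/20 = 6, gear mesh 90/36 = 2.5.
Overall: 0.8 × 6 × 2.5 = 12.

12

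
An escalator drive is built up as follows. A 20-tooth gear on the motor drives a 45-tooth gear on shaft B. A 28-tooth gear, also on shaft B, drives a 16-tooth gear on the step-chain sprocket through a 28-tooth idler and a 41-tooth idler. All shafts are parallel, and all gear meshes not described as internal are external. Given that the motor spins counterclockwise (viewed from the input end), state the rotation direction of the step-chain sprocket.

counterclockwise

the motor → shaft B: external mesh, 1 reversal → CW.
shaft B → the step-chain sprocket: driver → idler → idler → driven is 3 external meshes, 3 reversals → CCW.
4 reversals in total — an even number — so the step-chain sprocket turns the same way as the motor.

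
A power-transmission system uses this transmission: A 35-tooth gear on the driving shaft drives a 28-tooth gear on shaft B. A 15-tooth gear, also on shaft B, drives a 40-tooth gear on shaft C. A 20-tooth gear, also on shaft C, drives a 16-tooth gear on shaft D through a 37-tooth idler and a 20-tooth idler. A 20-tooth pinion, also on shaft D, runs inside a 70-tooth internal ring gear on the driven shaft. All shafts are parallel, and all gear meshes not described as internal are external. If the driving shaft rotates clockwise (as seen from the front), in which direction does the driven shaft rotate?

the driving shaft → shaft B: external mesh, 1 reversal → CCW.
shaft B → shaft C: external mesh, 1 reversal → CW.
shaft C → shaft D: driver → idler → idler → driven is 3 external meshes, 3 reversals → CCW.
shaft D → the driven shaft: internal mesh, same direction → CCW.
5 reversals in total — an odd number — so the driven shaft turns opposite to the driving shaft.

anticlockwise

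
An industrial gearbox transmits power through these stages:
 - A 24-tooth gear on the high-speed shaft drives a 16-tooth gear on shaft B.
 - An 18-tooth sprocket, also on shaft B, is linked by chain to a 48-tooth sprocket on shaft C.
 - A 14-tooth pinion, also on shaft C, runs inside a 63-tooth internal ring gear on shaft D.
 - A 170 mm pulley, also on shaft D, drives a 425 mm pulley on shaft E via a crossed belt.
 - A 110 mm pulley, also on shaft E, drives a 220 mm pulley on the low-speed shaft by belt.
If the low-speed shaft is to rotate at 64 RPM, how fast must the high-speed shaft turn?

2560 RPM

Overall ratio R = 0.66667 × 2.6667 × 4.5 × 2.5 × 2 = 40.
Required input speed = output speed × R = 64 × 40 = 2560 RPM.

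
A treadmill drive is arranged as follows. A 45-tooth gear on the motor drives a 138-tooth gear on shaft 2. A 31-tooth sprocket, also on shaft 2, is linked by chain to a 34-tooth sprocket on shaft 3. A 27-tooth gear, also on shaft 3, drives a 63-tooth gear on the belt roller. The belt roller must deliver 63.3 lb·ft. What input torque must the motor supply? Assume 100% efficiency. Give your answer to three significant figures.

Overall ratio R = 3.0667 × 1.0968 × 2.3333 = 7.848.
Input torque = output torque / R = 63.3 / 7.848 = 8.0657 lb·ft.

8.07 lb·ft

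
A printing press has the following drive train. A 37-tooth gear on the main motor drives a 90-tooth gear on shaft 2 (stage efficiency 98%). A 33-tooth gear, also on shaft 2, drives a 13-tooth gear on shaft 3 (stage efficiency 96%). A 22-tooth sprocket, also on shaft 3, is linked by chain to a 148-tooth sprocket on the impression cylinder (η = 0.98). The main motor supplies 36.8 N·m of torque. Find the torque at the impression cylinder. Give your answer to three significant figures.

Gear mesh: ratio = 90/37 = 2.4324; torque at shaft 2 = 36.8 × 2.4324 × 0.98 = 87.723 N·m.
Gear mesh: ratio = 13/33 = 0.39394; torque at shaft 3 = 87.723 × 0.39394 × 0.96 = 33.175 N·m.
Chain: ratio = 148/22 = 6.7273; torque at the impression cylinder = 33.175 × 6.7273 × 0.98 = 218.72 N·m.

219 N·m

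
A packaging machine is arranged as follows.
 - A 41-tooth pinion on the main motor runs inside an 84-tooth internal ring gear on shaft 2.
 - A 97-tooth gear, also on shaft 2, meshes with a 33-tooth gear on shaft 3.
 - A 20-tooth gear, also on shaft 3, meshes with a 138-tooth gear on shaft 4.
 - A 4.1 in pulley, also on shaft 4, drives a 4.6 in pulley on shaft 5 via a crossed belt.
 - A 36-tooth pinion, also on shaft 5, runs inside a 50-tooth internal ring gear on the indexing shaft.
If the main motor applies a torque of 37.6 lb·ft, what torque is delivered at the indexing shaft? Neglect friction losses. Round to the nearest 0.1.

281.8 lb·ft

internal gear 84/41 = 2.0488 → τ = 37.6·2.0488 = 77.034 lb·ft
gear mesh 33/97 = 0.34021 → τ = 77.034·0.34021 = 26.207 lb·ft
gear mesh 138/20 = 6.9 → τ = 26.207·6.9 = 180.83 lb·ft
belt 4.6/4.1 = 1.122 → τ = 180.83·1.122 = 202.88 lb·ft
internal gear 50/36 = 1.3889 → τ = 202.88·1.3889 = 281.78 lb·ft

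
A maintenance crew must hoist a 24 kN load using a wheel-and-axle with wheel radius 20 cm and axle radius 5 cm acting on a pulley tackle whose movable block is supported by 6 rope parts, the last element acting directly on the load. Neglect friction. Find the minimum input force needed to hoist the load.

Wheel-and-axle MA = R/r = 20/5 = 4.
Block-and-tackle MA = number of supporting rope parts = 6.
Combined ideal MA = 4 × 6 = 24.
Effort = load / MA = 24 / 24 = 1 kN.

1 kN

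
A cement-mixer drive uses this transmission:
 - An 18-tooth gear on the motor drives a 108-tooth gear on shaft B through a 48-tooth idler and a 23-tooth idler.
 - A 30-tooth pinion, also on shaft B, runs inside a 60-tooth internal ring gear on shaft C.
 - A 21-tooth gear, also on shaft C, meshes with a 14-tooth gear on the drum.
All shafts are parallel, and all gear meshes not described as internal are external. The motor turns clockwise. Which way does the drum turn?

the motor → shaft B: driver → idler → idler → driven is 3 external meshes, 3 reversals → CCW.
shaft B → shaft C: internal mesh, same direction → CCW.
shaft C → the drum: external mesh, 1 reversal → CW.
4 reversals in total — an even number — so the drum turns the same way as the motor.

clockwise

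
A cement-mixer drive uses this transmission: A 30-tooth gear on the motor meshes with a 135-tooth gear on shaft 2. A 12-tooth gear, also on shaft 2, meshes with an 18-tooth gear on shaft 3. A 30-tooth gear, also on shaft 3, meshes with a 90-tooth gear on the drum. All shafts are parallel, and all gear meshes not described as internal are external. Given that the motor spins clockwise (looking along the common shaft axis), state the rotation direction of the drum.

anticlockwise

the motor → shaft 2: external mesh, 1 reversal → CCW.
shaft 2 → shaft 3: external mesh, 1 reversal → CW.
shaft 3 → the drum: external mesh, 1 reversal → CCW.
3 reversals in total — an odd number — so the drum turns opposite to the motor.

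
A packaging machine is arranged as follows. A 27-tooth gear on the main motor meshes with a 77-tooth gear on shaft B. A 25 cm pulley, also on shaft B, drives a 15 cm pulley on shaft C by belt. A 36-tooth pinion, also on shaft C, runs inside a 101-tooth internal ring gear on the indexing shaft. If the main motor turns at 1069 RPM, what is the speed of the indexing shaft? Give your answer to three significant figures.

the main motor → shaft B (gear mesh, 77/27): 1069 ÷ 2.8519 = 374.84 RPM
shaft B → shaft C (belt, 15/25): 374.84 ÷ 0.6 = 624.74 RPM
shaft C → the indexing shaft (internal gear, 101/36): 624.74 ÷ 2.8056 = 222.68 RPM

223 RPM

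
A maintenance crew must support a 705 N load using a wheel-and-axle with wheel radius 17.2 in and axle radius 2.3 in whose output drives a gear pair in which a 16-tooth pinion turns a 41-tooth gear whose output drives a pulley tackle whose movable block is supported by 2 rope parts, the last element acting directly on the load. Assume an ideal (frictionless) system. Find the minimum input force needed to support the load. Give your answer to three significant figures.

18.4 N

Wheel-and-axle MA = R/r = 17.2/2.3 = 7.4783.
Gear pair MA = 41/16 = 2.5625.
Block-and-tackle MA = number of supporting rope parts = 2.
Combined ideal MA = 7.4783 × 2.5625 × 2 = 38.326.
Effort = load / MA = 705 / 38.326 = 18.395 N.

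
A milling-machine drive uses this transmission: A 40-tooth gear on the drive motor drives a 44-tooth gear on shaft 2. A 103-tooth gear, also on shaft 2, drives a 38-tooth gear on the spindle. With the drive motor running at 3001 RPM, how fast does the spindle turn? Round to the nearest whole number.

the drive motor → shaft 2 (gear mesh, 44/40): 3001 ÷ 1.1 = 2728.2 RPM
shaft 2 → the spindle (gear mesh, 38/103): 2728.2 ÷ 0.36893 = 7394.8 RPM

7395 RPM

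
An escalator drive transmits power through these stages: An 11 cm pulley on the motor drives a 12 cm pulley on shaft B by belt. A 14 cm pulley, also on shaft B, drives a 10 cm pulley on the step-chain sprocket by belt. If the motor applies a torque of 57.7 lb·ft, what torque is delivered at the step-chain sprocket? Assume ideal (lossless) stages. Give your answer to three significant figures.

45.0 lb·ft

After the belt (12/11): 57.7 × 1.0909 = 62.945 lb·ft
After the belt (10/14): 62.945 × 0.71429 = 44.961 lb·ft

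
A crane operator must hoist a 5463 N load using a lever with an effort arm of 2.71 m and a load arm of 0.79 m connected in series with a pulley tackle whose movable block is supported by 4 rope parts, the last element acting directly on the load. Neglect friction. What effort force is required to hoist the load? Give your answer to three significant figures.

Lever MA = effort arm / load arm = 2.71/0.79 = 3.4304.
Block-and-tackle MA = number of supporting rope parts = 4.
Combined ideal MA = 3.4304 × 4 = 13.722.
Effort = load / MA = 5463 / 13.722 = 398.13 N.

398 N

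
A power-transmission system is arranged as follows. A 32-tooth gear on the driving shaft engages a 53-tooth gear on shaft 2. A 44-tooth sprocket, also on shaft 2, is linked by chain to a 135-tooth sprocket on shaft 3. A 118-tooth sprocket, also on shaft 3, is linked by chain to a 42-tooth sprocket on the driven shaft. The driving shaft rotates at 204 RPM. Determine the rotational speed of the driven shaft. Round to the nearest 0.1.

112.8 RPM

gear mesh 53/32 = 1.6562 → 204/1.6562 = 123.17 RPM
chain 135/44 = 3.0682 → 123.17/3.0682 = 40.144 RPM
chain 42/118 = 0.35593 → 40.144/0.35593 = 112.79 RPM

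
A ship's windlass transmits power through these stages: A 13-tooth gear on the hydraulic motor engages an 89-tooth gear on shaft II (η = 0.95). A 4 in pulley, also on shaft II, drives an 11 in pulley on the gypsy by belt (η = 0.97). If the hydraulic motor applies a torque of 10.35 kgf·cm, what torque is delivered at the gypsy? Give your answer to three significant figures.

180 kgf·cm

After the gear mesh (89/13): 10.35 × 6.8462 × 0.95 = 67.315 kgf·cm
After the belt (11/4): 67.315 × 2.75 × 0.97 = 179.56 kgf·cm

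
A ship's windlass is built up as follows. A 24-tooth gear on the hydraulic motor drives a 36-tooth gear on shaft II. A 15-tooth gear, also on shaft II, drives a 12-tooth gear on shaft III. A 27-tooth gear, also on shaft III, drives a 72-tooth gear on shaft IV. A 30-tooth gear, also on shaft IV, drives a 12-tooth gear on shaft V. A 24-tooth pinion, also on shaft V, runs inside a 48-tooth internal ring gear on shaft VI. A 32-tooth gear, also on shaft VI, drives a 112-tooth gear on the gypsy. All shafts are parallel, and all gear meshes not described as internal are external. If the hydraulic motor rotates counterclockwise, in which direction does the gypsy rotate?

clockwise

the hydraulic motor → shaft II: external mesh, 1 reversal → CW.
shaft II → shaft III: external mesh, 1 reversal → CCW.
shaft III → shaft IV: external mesh, 1 reversal → CW.
shaft IV → shaft V: external mesh, 1 reversal → CCW.
shaft V → shaft VI: internal mesh, same direction → CCW.
shaft VI → the gypsy: external mesh, 1 reversal → CW.
5 reversals in total — an odd number — so the gypsy turns opposite to the hydraulic motor.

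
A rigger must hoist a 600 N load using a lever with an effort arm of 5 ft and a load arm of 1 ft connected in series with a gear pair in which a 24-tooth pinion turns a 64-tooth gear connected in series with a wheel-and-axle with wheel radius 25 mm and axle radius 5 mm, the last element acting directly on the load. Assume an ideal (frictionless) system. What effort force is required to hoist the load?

Lever MA = effort arm / load arm = 5/1 = 5.
Gear pair MA = 64/24 = 2.6667.
Wheel-and-axle MA = R/r = 25/5 = 5.
Combined ideal MA = 5 × 2.6667 × 5 = 66.667.
Effort = load / MA = 600 / 66.667 = 9 N.

9 N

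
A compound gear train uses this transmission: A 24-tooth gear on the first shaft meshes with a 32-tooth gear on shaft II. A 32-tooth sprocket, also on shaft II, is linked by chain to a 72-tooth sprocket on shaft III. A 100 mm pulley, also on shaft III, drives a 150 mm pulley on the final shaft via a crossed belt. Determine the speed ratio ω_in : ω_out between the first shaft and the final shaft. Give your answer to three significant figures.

Each stage contributes driven/driver: gear mesh 32/24 = 1.3333, chain 72/32 = 2.25, belt 150/100 = 1.5.
Overall: 1.3333 × 2.25 × 1.5 = 4.5.

4.50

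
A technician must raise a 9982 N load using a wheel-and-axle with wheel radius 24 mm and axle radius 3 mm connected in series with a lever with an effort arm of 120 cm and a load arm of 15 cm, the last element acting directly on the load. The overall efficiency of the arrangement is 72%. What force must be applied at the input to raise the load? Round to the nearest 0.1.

216.6 N

Wheel-and-axle MA = R/r = 24/3 = 8.
Lever MA = effort arm / load arm = 120/15 = 8.
Combined ideal MA = 8 × 8 = 64.
Actual MA = 64 × 0.72 = 46.08.
Effort = load / actual MA = 9982 / 46.08 = 216.62 N.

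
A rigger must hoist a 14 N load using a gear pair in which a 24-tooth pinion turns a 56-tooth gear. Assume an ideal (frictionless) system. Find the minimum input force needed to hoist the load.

6 N

Gear pair MA = 56/24 = 2.3333.
Effort = load / MA = 14 / 2.3333 = 6 N.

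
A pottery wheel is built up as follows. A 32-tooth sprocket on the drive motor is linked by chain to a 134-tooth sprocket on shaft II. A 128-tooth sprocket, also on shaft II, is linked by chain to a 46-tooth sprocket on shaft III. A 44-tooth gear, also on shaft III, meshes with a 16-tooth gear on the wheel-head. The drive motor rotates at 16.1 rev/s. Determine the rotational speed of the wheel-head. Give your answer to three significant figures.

29.4 rev/s

the drive motor → shaft II (chain, 134/32): 16.1 ÷ 4.1875 = 3.8448 rev/s
shaft II → shaft III (chain, 46/128): 3.8448 ÷ 0.35938 = 10.699 rev/s
shaft III → the wheel-head (gear mesh, 16/44): 10.699 ÷ 0.36364 = 29.421 rev/s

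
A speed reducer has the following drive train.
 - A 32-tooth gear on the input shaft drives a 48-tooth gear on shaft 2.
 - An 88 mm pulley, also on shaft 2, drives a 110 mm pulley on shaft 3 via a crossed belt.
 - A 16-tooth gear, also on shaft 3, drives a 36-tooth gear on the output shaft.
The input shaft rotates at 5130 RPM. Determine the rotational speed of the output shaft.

the input shaft → shaft 2 (gear mesh, 48/32): 5130 ÷ 1.5 = 3420 RPM
shaft 2 → shaft 3 (belt, 110/88): 3420 ÷ 1.25 = 2736 RPM
shaft 3 → the output shaft (gear mesh, 36/16): 2736 ÷ 2.25 = 1216 RPM

1216 RPM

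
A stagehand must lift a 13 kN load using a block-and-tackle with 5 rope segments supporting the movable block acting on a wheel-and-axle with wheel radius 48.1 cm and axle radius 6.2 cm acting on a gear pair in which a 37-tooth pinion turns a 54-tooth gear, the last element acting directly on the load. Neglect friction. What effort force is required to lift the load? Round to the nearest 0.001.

Block-and-tackle MA = number of supporting rope parts = 5.
Wheel-and-axle MA = R/r = 48.1/6.2 = 7.7581.
Gear pair MA = 54/37 = 1.4595.
Combined ideal MA = 5 × 7.7581 × 1.4595 = 56.613.
Effort = load / MA = 13 / 56.613 = 0.22963 kN.

0.230 kN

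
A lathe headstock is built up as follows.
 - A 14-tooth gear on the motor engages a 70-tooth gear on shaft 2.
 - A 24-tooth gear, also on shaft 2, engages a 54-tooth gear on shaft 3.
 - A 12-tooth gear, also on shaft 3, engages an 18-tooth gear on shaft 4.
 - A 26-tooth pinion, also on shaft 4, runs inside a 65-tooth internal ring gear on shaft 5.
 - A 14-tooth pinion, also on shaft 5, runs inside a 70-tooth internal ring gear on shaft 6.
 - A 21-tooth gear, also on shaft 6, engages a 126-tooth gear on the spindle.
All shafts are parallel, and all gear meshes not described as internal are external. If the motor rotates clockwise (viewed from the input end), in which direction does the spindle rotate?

clockwise

the motor → shaft 2: external mesh, 1 reversal → CCW.
shaft 2 → shaft 3: external mesh, 1 reversal → CW.
shaft 3 → shaft 4: external mesh, 1 reversal → CCW.
shaft 4 → shaft 5: internal mesh, same direction → CCW.
shaft 5 → shaft 6: internal mesh, same direction → CCW.
shaft 6 → the spindle: external mesh, 1 reversal → CW.
4 reversals in total — an even number — so the spindle turns the same way as the motor.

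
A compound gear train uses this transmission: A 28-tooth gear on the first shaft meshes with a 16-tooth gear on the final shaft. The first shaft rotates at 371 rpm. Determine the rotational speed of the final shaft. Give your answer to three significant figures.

649 rpm

the first shaft → the final shaft (gear mesh, 16/28): 371 ÷ 0.57143 = 649.25 rpm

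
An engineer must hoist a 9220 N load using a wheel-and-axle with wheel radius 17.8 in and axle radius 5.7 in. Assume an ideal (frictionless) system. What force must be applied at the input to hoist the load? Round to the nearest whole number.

2952 N

Wheel-and-axle MA = R/r = 17.8/5.7 = 3.1228.
Effort = load / MA = 9220 / 3.1228 = 2952.5 N.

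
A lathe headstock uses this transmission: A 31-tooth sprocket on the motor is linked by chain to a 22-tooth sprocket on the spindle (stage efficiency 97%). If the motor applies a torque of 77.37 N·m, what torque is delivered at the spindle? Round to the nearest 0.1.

53.3 N·m

After the chain (22/31): 77.37 × 0.70968 × 0.97 = 53.261 N·m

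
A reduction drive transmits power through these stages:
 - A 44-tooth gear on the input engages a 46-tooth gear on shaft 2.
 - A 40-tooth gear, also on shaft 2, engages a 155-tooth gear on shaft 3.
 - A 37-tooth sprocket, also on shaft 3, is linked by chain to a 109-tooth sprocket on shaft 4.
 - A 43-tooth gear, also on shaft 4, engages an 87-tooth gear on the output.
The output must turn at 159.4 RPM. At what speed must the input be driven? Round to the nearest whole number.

3849 RPM

Overall ratio R = 1.0455 × 3.875 × 2.9459 × 2.0233 = 24.146.
Required input speed = output speed × R = 159.4 × 24.146 = 3848.9 RPM.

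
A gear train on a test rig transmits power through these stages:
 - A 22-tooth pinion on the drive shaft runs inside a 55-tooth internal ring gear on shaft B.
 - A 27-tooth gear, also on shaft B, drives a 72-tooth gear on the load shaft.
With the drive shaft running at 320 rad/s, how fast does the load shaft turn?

the drive shaft → shaft B (internal gear, 55/22): 320 ÷ 2.5 = 128 rad/s
shaft B → the load shaft (gear mesh, 72/27): 128 ÷ 2.6667 = 48 rad/s

48 rad/s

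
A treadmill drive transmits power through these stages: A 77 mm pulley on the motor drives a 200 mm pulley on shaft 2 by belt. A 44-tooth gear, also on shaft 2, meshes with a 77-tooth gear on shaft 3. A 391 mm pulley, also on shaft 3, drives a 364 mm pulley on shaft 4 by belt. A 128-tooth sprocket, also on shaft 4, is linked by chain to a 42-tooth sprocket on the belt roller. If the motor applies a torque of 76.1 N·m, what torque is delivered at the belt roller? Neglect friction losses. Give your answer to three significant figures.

106 N·m

Belt: ratio = 200/77 = 2.5974; torque at shaft 2 = 76.1 × 2.5974 = 197.66 N·m.
Gear mesh: ratio = 77/44 = 1.75; torque at shaft 3 = 197.66 × 1.75 = 345.91 N·m.
Belt: ratio = 364/391 = 0.93095; torque at shaft 4 = 345.91 × 0.93095 = 322.02 N·m.
Chain: ratio = 42/128 = 0.32812; torque at the belt roller = 322.02 × 0.32812 = 105.66 N·m.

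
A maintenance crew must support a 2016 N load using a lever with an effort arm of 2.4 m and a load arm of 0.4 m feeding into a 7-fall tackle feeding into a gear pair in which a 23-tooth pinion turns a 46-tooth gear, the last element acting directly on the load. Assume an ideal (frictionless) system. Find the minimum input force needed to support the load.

24 N

Lever MA = effort arm / load arm = 2.4/0.4 = 6.
Block-and-tackle MA = number of supporting rope parts = 7.
Gear pair MA = 46/23 = 2.
Combined ideal MA = 6 × 7 × 2 = 84.
Effort = load / MA = 2016 / 84 = 24 N.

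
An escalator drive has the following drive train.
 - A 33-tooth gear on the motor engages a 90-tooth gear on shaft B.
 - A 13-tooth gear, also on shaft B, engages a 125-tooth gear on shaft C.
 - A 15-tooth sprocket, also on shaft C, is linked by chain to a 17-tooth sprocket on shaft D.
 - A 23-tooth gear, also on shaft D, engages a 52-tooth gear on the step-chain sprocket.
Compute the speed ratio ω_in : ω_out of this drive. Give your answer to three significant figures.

67.2

Each stage contributes driven/driver: gear mesh 90/33 = 2.7273, gear mesh 125/13 = 9.6154, chain 17/15 = 1.1333, gear mesh 52/23 = 2.2609.
Overall: 2.7273 × 9.6154 × 1.1333 × 2.2609 = 67.194.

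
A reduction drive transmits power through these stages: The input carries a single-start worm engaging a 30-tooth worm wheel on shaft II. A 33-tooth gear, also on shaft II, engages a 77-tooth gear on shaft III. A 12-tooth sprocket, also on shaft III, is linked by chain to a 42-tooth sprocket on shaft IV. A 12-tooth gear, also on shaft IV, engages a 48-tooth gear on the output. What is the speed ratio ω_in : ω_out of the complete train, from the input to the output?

980

Each stage contributes driven/driver: worm 30/1 = 30, gear mesh 77/33 = 2.3333, chain 42/12 = 3.5, gear mesh 48/12 = 4.
Overall: 30 × 2.3333 × 3.5 × 4 = 980.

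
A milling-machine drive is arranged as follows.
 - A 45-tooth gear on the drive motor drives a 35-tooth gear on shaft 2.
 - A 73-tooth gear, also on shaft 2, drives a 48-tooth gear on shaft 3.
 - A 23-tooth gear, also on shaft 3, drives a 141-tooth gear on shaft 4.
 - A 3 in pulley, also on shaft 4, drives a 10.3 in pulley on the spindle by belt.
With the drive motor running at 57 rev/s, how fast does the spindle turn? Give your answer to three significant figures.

5.30 rev/s

Gear mesh: ratio = 35/45 = 0.77778, so shaft 2 turns at 57 / 0.77778 = 73.286 rev/s.
Gear mesh: ratio = 48/73 = 0.65753, so shaft 3 turns at 73.286 / 0.65753 = 111.46 rev/s.
Gear mesh: ratio = 141/23 = 6.1304, so shaft 4 turns at 111.46 / 6.1304 = 18.181 rev/s.
Belt: ratio = 10.3/3 = 3.4333, so the spindle turns at 18.181 / 3.4333 = 5.2953 rev/s.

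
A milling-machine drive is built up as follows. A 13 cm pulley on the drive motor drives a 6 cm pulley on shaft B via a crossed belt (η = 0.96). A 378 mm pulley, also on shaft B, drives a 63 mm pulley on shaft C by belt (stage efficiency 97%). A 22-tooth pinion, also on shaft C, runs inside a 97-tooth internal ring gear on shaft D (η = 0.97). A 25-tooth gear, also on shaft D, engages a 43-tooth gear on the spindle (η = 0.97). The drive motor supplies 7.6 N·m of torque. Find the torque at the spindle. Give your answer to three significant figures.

After the belt (6/13): 7.6 × 0.46154 × 0.96 = 3.3674 N·m
After the belt (63/378): 3.3674 × 0.16667 × 0.97 = 0.54439 N·m
After the internal gear (97/22): 0.54439 × 4.4091 × 0.97 = 2.3283 N·m
After the gear mesh (43/25): 2.3283 × 1.72 × 0.97 = 3.8845 N·m

3.88 N·m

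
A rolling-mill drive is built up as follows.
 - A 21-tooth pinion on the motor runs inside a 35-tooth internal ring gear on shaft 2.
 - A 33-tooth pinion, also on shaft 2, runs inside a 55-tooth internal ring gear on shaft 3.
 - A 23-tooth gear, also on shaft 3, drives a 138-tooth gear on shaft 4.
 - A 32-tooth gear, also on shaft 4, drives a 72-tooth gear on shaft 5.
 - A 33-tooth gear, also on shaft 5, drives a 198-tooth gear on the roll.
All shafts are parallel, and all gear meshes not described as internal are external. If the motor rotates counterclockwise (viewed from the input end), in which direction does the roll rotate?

the motor → shaft 2: internal mesh, same direction → CCW.
shaft 2 → shaft 3: internal mesh, same direction → CCW.
shaft 3 → shaft 4: external mesh, 1 reversal → CW.
shaft 4 → shaft 5: external mesh, 1 reversal → CCW.
shaft 5 → the roll: external mesh, 1 reversal → CW.
3 reversals in total — an odd number — so the roll turns opposite to the motor.

clockwise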